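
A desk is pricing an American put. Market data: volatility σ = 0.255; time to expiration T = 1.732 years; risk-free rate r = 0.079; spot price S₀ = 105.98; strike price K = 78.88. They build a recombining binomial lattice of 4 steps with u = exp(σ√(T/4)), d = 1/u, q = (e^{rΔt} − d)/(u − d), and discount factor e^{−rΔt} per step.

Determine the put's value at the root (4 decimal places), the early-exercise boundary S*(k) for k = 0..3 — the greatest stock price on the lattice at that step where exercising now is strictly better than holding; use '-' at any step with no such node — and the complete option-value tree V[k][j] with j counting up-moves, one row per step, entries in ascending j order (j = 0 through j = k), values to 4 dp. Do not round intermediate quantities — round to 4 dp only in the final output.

params: Δt=0.43300 u=1.18270 d=0.84553 q=0.56136 e^(-rΔt)=0.96637
t_4 payoffs: 24.7135 3.1135 0.0000 0.0000 0.0000
t_3: node(3,0) S=64.0625 payoff=14.8175 vs cont=12.1649 → 14.8175 [stop]  node(3,1) S=89.6088 payoff=0.0000 vs cont=1.3198 → 1.3198 [wait]  node(3,2) S=125.3422 payoff=0.0000 vs cont=0.0000 → 0.0000 [wait]  node(3,3) S=175.3250 payoff=0.0000 vs cont=0.0000 → 0.0000 [wait]  ⇒ S*(3)=64.0625
t_2: node(2,0) S=75.7665 payoff=3.1135 vs cont=6.9970 → 6.9970 [wait]  node(2,1) S=105.9800 payoff=0.0000 vs cont=0.5594 → 0.5594 [wait]  node(2,2) S=148.2417 payoff=0.0000 vs cont=0.0000 → 0.0000 [wait]  ⇒ S*(2)=-
t_1: node(1,0) S=89.6088 payoff=0.0000 vs cont=3.2694 → 3.2694 [wait]  node(1,1) S=125.3422 payoff=0.0000 vs cont=0.2371 → 0.2371 [wait]  ⇒ S*(1)=-
t_0: node(0,0) S=105.9800 payoff=0.0000 vs cont=1.5145 → 1.5145 [wait]  ⇒ S*(0)=-

price = 1.5145
boundary = - - - 64.0625
tree:
1.5145
3.2694 0.2371
6.9970 0.5594 0.0000
14.8175 1.3198 0.0000 0.0000
24.7135 3.1135 0.0000 0.0000 0.0000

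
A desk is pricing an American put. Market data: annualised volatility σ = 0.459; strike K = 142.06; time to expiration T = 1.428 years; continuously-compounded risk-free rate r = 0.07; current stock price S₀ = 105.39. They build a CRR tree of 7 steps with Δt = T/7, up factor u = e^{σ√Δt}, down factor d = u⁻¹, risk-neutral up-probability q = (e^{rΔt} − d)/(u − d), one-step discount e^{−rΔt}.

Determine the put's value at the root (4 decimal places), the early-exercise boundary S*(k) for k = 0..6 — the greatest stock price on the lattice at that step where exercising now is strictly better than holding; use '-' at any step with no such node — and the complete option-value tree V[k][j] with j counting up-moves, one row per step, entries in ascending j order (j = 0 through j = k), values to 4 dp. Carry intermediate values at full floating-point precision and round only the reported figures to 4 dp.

Δt=0.20400, u=1.23037, d=0.81276, q=0.48280, disc=e^(-rΔt)=0.98582
k=7 terminal: V=max(K-S,0) → 117.3682 104.6813 85.4760 56.4027 12.3915 0.0000 0.0000 0.0000
k=6: j=0 S=30.3801 intr=111.6799 cont=109.6657 V=111.6799[EX]; j=1 S=45.9895 intr=96.0705 cont=94.0563 V=96.0705[EX]; j=2 S=69.6192 intr=72.4408 cont=70.4266 V=72.4408[EX]; j=3 S=105.3900 intr=36.6700 cont=34.6558 V=36.6700[EX]; j=4 S=159.5400 intr=0.0000 cont=6.3180 V=6.3180[hold]; j=5 S=241.5127 intr=0.0000 cont=0.0000 V=0.0000[hold]; j=6 S=365.6035 intr=0.0000 cont=0.0000 V=0.0000[hold]  S*(6)=105.3900
k=5: j=0 S=37.3787 intr=104.6813 cont=102.6671 V=104.6813[EX]; j=1 S=56.5840 intr=85.4760 cont=83.4618 V=85.4760[EX]; j=2 S=85.6573 intr=56.4027 cont=54.3885 V=56.4027[EX]; j=3 S=129.6685 intr=12.3915 cont=21.7040 V=21.7040[hold]; j=4 S=196.2930 intr=0.0000 cont=3.2214 V=3.2214[hold]; j=5 S=297.1496 intr=0.0000 cont=0.0000 V=0.0000[hold]  S*(5)=85.6573
k=4: j=0 S=45.9895 intr=96.0705 cont=94.0563 V=96.0705[EX]; j=1 S=69.6192 intr=72.4408 cont=70.4266 V=72.4408[EX]; j=2 S=105.3900 intr=36.6700 cont=39.0881 V=39.0881[hold]; j=3 S=159.5400 intr=0.0000 cont=12.5994 V=12.5994[hold]; j=4 S=241.5127 intr=0.0000 cont=1.6425 V=1.6425[hold]  S*(4)=69.6192
k=3: j=0 S=56.5840 intr=85.4760 cont=83.4618 V=85.4760[EX]; j=1 S=85.6573 intr=56.4027 cont=55.5394 V=56.4027[EX]; j=2 S=129.6685 intr=12.3915 cont=25.9266 V=25.9266[hold]; j=3 S=196.2930 intr=0.0000 cont=7.2058 V=7.2058[hold]  S*(3)=85.6573
k=2: j=0 S=69.6192 intr=72.4408 cont=70.4266 V=72.4408[EX]; j=1 S=105.3900 intr=36.6700 cont=41.0978 V=41.0978[hold]; j=2 S=159.5400 intr=0.0000 cont=16.6488 V=16.6488[hold]  S*(2)=69.6192
k=1: j=0 S=85.6573 intr=56.4027 cont=56.4960 V=56.4960[hold]; j=1 S=129.6685 intr=12.3915 cont=28.8786 V=28.8786[hold]  S*(1)=-
k=0: j=0 S=105.3900 intr=36.6700 cont=42.5504 V=42.5504[hold]  S*(0)=-

price = 42.5504
boundary = - - 69.6192 85.6573 69.6192 85.6573 105.3900
tree:
42.5504
56.4960 28.8786
72.4408 41.0978 16.6488
85.4760 56.4027 25.9266 7.2058
96.0705 72.4408 39.0881 12.5994 1.6425
104.6813 85.4760 56.4027 21.7040 3.2214 0.0000
111.6799 96.0705 72.4408 36.6700 6.3180 0.0000 0.0000
117.3682 104.6813 85.4760 56.4027 12.3915 0.0000 0.0000 0.0000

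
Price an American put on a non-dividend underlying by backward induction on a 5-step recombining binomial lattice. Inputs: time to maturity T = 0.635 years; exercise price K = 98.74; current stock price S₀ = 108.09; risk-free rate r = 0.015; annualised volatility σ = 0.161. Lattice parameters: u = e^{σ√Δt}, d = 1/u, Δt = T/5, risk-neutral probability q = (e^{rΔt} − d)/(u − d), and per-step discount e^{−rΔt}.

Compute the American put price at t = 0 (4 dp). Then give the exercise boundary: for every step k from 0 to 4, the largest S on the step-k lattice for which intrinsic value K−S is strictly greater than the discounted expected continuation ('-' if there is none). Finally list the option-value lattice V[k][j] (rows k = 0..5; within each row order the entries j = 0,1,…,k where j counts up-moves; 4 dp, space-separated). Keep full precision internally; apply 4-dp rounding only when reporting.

price = 1.7262
boundary = - - - - 85.9239
tree:
1.7262
2.9989 0.4716
5.0787 0.9492 0.0000
8.2950 1.9107 0.0000 0.0000
12.8161 3.8461 0.0000 0.0000 0.0000
17.6073 7.7420 0.0000 0.0000 0.0000 0.0000

params: Δt=0.12700 u=1.05905 d=0.94424 q=0.50227 e^(-rΔt)=0.99810
t_5 payoffs: 17.6073 7.7420 0.0000 0.0000 0.0000 0.0000
t_4: node(4,0) S=85.9239 payoff=12.8161 vs cont=12.6282 → 12.8161 [stop]  node(4,1) S=96.3717 payoff=2.3683 vs cont=3.8461 → 3.8461 [wait]  node(4,2) S=108.0900 payoff=0.0000 vs cont=0.0000 → 0.0000 [wait]  node(4,3) S=121.2331 payoff=0.0000 vs cont=0.0000 → 0.0000 [wait]  node(4,4) S=135.9744 payoff=0.0000 vs cont=0.0000 → 0.0000 [wait]  ⇒ S*(4)=85.9239
t_3: node(3,0) S=90.9980 payoff=7.7420 vs cont=8.2950 → 8.2950 [wait]  node(3,1) S=102.0628 payoff=0.0000 vs cont=1.9107 → 1.9107 [wait]  node(3,2) S=114.4731 payoff=0.0000 vs cont=0.0000 → 0.0000 [wait]  node(3,3) S=128.3924 payoff=0.0000 vs cont=0.0000 → 0.0000 [wait]  ⇒ S*(3)=-
t_2: node(2,0) S=96.3717 payoff=2.3683 vs cont=5.0787 → 5.0787 [wait]  node(2,1) S=108.0900 payoff=0.0000 vs cont=0.9492 → 0.9492 [wait]  node(2,2) S=121.2331 payoff=0.0000 vs cont=0.0000 → 0.0000 [wait]  ⇒ S*(2)=-
t_1: node(1,0) S=102.0628 payoff=0.0000 vs cont=2.9989 → 2.9989 [wait]  node(1,1) S=114.4731 payoff=0.0000 vs cont=0.4716 → 0.4716 [wait]  ⇒ S*(1)=-
t_0: node(0,0) S=108.0900 payoff=0.0000 vs cont=1.7262 → 1.7262 [wait]  ⇒ S*(0)=-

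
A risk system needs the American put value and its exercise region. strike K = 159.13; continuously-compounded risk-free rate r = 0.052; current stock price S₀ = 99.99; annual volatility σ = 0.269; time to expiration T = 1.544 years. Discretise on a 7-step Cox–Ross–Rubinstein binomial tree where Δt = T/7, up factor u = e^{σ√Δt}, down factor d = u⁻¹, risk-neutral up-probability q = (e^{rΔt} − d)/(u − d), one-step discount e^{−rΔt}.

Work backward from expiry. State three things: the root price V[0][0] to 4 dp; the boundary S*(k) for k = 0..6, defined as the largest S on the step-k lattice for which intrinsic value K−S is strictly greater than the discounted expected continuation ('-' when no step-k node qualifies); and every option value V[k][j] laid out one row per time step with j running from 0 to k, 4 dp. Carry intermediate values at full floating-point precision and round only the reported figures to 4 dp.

price = 59.1400
boundary = 99.9900 113.4550 99.9900 113.4550 99.9900 113.4550 128.7332
tree:
59.1400
71.0069 45.6750
81.4655 59.1400 32.1132
90.6828 71.0069 45.6750 20.0106
98.8062 81.4655 59.1400 30.9866 10.0812
105.9655 90.6828 71.0069 45.6750 17.7934 3.0151
112.2751 98.8062 81.4655 59.1400 30.3968 6.2754 0.0000
117.8359 105.9655 90.6828 71.0069 45.6750 13.0612 0.0000 0.0000

Δt=0.22057  u=1.13466  d=0.88132  q=0.51399  discount=0.98860
step 7 (expiry): payoffs max(K−S,0) = 117.8359 105.9655 90.6828 71.0069 45.6750 13.0612 0.0000 0.0000
step 6: (k=6,j=0): S=46.8549, (K−S)⁺=112.2751, hold=110.4604 ⇒ V=112.2751 exercise | (k=6,j=1): S=60.3238, (K−S)⁺=98.8062, hold=96.9915 ⇒ V=98.8062 exercise | (k=6,j=2): S=77.6645, (K−S)⁺=81.4655, hold=79.6507 ⇒ V=81.4655 exercise | (k=6,j=3): S=99.9900, (K−S)⁺=59.1400, hold=57.3253 ⇒ V=59.1400 exercise | (k=6,j=4): S=128.7332, (K−S)⁺=30.3968, hold=28.5821 ⇒ V=30.3968 exercise | (k=6,j=5): S=165.7389, (K−S)⁺=0.0000, hold=6.2754 ⇒ V=6.2754 continue | (k=6,j=6): S=213.3824, (K−S)⁺=0.0000, hold=0.0000 ⇒ V=0.0000 continue  boundary S*=128.7332
step 5: (k=5,j=0): S=53.1645, (K−S)⁺=105.9655, hold=104.1508 ⇒ V=105.9655 exercise | (k=5,j=1): S=68.4472, (K−S)⁺=90.6828, hold=88.8681 ⇒ V=90.6828 exercise | (k=5,j=2): S=88.1231, (K−S)⁺=71.0069, hold=69.1922 ⇒ V=71.0069 exercise | (k=5,j=3): S=113.4550, (K−S)⁺=45.6750, hold=43.8603 ⇒ V=45.6750 exercise | (k=5,j=4): S=146.0688, (K−S)⁺=13.0612, hold=17.7934 ⇒ V=17.7934 continue | (k=5,j=5): S=188.0579, (K−S)⁺=0.0000, hold=3.0151 ⇒ V=3.0151 continue  boundary S*=113.4550
step 4: (k=4,j=0): S=60.3238, (K−S)⁺=98.8062, hold=96.9915 ⇒ V=98.8062 exercise | (k=4,j=1): S=77.6645, (K−S)⁺=81.4655, hold=79.6507 ⇒ V=81.4655 exercise | (k=4,j=2): S=99.9900, (K−S)⁺=59.1400, hold=57.3253 ⇒ V=59.1400 exercise | (k=4,j=3): S=128.7332, (K−S)⁺=30.3968, hold=30.9866 ⇒ V=30.9866 continue | (k=4,j=4): S=165.7389, (K−S)⁺=0.0000, hold=10.0812 ⇒ V=10.0812 continue  boundary S*=99.9900
step 3: (k=3,j=0): S=68.4472, (K−S)⁺=90.6828, hold=88.8681 ⇒ V=90.6828 exercise | (k=3,j=1): S=88.1231, (K−S)⁺=71.0069, hold=69.1922 ⇒ V=71.0069 exercise | (k=3,j=2): S=113.4550, (K−S)⁺=45.6750, hold=44.1600 ⇒ V=45.6750 exercise | (k=3,j=3): S=146.0688, (K−S)⁺=13.0612, hold=20.0106 ⇒ V=20.0106 continue  boundary S*=113.4550
step 2: (k=2,j=0): S=77.6645, (K−S)⁺=81.4655, hold=79.6507 ⇒ V=81.4655 exercise | (k=2,j=1): S=99.9900, (K−S)⁺=59.1400, hold=57.3253 ⇒ V=59.1400 exercise | (k=2,j=2): S=128.7332, (K−S)⁺=30.3968, hold=32.1132 ⇒ V=32.1132 continue  boundary S*=99.9900
step 1: (k=1,j=0): S=88.1231, (K−S)⁺=71.0069, hold=69.1922 ⇒ V=71.0069 exercise | (k=1,j=1): S=113.4550, (K−S)⁺=45.6750, hold=44.7324 ⇒ V=45.6750 exercise  boundary S*=113.4550
step 0: (k=0,j=0): S=99.9900, (K−S)⁺=59.1400, hold=57.3253 ⇒ V=59.1400 exercise  boundary S*=99.9900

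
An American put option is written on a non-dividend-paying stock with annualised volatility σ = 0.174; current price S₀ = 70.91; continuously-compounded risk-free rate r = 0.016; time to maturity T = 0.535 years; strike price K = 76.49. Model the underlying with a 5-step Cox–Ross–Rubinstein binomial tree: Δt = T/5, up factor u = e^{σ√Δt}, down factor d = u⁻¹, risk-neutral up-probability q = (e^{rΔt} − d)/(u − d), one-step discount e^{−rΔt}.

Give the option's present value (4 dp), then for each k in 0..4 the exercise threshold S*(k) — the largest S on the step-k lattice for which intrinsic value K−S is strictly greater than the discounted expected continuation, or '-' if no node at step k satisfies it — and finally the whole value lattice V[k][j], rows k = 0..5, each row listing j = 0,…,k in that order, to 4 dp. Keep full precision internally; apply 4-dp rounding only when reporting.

params: Δt=0.10700 u=1.05857 d=0.94467 q=0.50082 e^(-rΔt)=0.99829
t_5 payoffs: 23.1425 16.7106 9.5033 1.4270 0.0000 0.0000
t_4: node(4,0) S=56.4719 payoff=20.0181 vs cont=19.8872 → 20.0181 [stop]  node(4,1) S=63.2805 payoff=13.2095 vs cont=13.0786 → 13.2095 [stop]  node(4,2) S=70.9100 payoff=5.5800 vs cont=5.4492 → 5.5800 [stop]  node(4,3) S=79.4593 payoff=0.0000 vs cont=0.7111 → 0.7111 [wait]  node(4,4) S=89.0394 payoff=0.0000 vs cont=0.0000 → 0.0000 [wait]  ⇒ S*(4)=70.9100
t_3: node(3,0) S=59.7794 payoff=16.7106 vs cont=16.5798 → 16.7106 [stop]  node(3,1) S=66.9867 payoff=9.5033 vs cont=9.3724 → 9.5033 [stop]  node(3,2) S=75.0630 payoff=1.4270 vs cont=3.1362 → 3.1362 [wait]  node(3,3) S=84.1131 payoff=0.0000 vs cont=0.3544 → 0.3544 [wait]  ⇒ S*(3)=66.9867
t_2: node(2,0) S=63.2805 payoff=13.2095 vs cont=13.0786 → 13.2095 [stop]  node(2,1) S=70.9100 payoff=5.5800 vs cont=6.3037 → 6.3037 [wait]  node(2,2) S=79.4593 payoff=0.0000 vs cont=1.7400 → 1.7400 [wait]  ⇒ S*(2)=63.2805
t_1: node(1,0) S=66.9867 payoff=9.5033 vs cont=9.7343 → 9.7343 [wait]  node(1,1) S=75.0630 payoff=1.4270 vs cont=4.0113 → 4.0113 [wait]  ⇒ S*(1)=-
t_0: node(0,0) S=70.9100 payoff=5.5800 vs cont=6.8563 → 6.8563 [wait]  ⇒ S*(0)=-

price = 6.8563
boundary = - - 63.2805 66.9867 70.9100
tree:
6.8563
9.7343 4.0113
13.2095 6.3037 1.7400
16.7106 9.5033 3.1362 0.3544
20.0181 13.2095 5.5800 0.7111 0.0000
23.1425 16.7106 9.5033 1.4270 0.0000 0.0000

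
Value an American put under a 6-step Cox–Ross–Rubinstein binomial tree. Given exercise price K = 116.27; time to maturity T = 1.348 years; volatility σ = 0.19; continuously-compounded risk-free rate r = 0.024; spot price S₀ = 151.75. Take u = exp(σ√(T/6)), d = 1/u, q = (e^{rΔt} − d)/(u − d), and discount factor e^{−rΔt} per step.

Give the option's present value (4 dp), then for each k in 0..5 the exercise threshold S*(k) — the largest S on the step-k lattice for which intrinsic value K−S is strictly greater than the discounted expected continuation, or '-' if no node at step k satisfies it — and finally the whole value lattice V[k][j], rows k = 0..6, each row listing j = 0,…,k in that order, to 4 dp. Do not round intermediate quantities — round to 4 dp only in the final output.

price = 1.2932
boundary = - - - - - 96.7320
tree:
1.2932
2.3370 0.2940
4.1521 0.6002 0.0000
7.2135 1.2252 0.0000 0.0000
12.1482 2.5011 0.0000 0.0000 0.0000
19.5380 5.1056 0.0000 0.0000 0.0000 0.0000
27.8688 10.4222 0.0000 0.0000 0.0000 0.0000 0.0000

params: Δt=0.22467 u=1.09424 d=0.91388 q=0.50748 e^(-rΔt)=0.99462
t_6 payoffs: 27.8688 10.4222 0.0000 0.0000 0.0000 0.0000 0.0000
t_5: node(5,0) S=96.7320 payoff=19.5380 vs cont=18.9128 → 19.5380 [stop]  node(5,1) S=115.8226 payoff=0.4474 vs cont=5.1056 → 5.1056 [wait]  node(5,2) S=138.6810 payoff=0.0000 vs cont=0.0000 → 0.0000 [wait]  node(5,3) S=166.0506 payoff=0.0000 vs cont=0.0000 → 0.0000 [wait]  node(5,4) S=198.8218 payoff=0.0000 vs cont=0.0000 → 0.0000 [wait]  node(5,5) S=238.0606 payoff=0.0000 vs cont=0.0000 → 0.0000 [wait]  ⇒ S*(5)=96.7320
t_4: node(4,0) S=105.8478 payoff=10.4222 vs cont=12.1482 → 12.1482 [wait]  node(4,1) S=126.7375 payoff=0.0000 vs cont=2.5011 → 2.5011 [wait]  node(4,2) S=151.7500 payoff=0.0000 vs cont=0.0000 → 0.0000 [wait]  node(4,3) S=181.6989 payoff=0.0000 vs cont=0.0000 → 0.0000 [wait]  node(4,4) S=217.5583 payoff=0.0000 vs cont=0.0000 → 0.0000 [wait]  ⇒ S*(4)=-
t_3: node(3,0) S=115.8226 payoff=0.4474 vs cont=7.2135 → 7.2135 [wait]  node(3,1) S=138.6810 payoff=0.0000 vs cont=1.2252 → 1.2252 [wait]  node(3,2) S=166.0506 payoff=0.0000 vs cont=0.0000 → 0.0000 [wait]  node(3,3) S=198.8218 payoff=0.0000 vs cont=0.0000 → 0.0000 [wait]  ⇒ S*(3)=-
t_2: node(2,0) S=126.7375 payoff=0.0000 vs cont=4.1521 → 4.1521 [wait]  node(2,1) S=151.7500 payoff=0.0000 vs cont=0.6002 → 0.6002 [wait]  node(2,2) S=181.6989 payoff=0.0000 vs cont=0.0000 → 0.0000 [wait]  ⇒ S*(2)=-
t_1: node(1,0) S=138.6810 payoff=0.0000 vs cont=2.3370 → 2.3370 [wait]  node(1,1) S=166.0506 payoff=0.0000 vs cont=0.2940 → 0.2940 [wait]  ⇒ S*(1)=-
t_0: node(0,0) S=151.7500 payoff=0.0000 vs cont=1.2932 → 1.2932 [wait]  ⇒ S*(0)=-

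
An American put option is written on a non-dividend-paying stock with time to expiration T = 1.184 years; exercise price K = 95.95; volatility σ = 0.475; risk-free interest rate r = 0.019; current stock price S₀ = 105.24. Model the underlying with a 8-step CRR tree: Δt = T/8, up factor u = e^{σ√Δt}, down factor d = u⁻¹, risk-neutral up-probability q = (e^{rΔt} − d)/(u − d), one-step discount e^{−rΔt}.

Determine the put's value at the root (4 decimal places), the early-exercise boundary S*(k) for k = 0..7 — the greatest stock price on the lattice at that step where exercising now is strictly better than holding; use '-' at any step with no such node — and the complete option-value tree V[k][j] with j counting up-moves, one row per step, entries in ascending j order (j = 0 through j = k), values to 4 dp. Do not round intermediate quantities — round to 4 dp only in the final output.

Δt=0.14800  u=1.20050  d=0.83299  q=0.46210  discount=0.99719
step 8 (expiry): payoffs max(K−S,0) = 71.5556 60.7929 45.2818 22.9272 0.0000 0.0000 0.0000 0.0000 0.0000
step 7: (k=7,j=0): S=29.2854, (K−S)⁺=66.6646, hold=66.3951 ⇒ V=66.6646 exercise | (k=7,j=1): S=42.2060, (K−S)⁺=53.7440, hold=53.4746 ⇒ V=53.7440 exercise | (k=7,j=2): S=60.8271, (K−S)⁺=35.1229, hold=34.8535 ⇒ V=35.1229 exercise | (k=7,j=3): S=87.6636, (K−S)⁺=8.2864, hold=12.2978 ⇒ V=12.2978 continue | (k=7,j=4): S=126.3404, (K−S)⁺=0.0000, hold=0.0000 ⇒ V=0.0000 continue | (k=7,j=5): S=182.0810, (K−S)⁺=0.0000, hold=0.0000 ⇒ V=0.0000 continue | (k=7,j=6): S=262.4142, (K−S)⁺=0.0000, hold=0.0000 ⇒ V=0.0000 continue | (k=7,j=7): S=378.1899, (K−S)⁺=0.0000, hold=0.0000 ⇒ V=0.0000 continue  boundary S*=60.8271
step 6: (k=6,j=0): S=35.1571, (K−S)⁺=60.7929, hold=60.5235 ⇒ V=60.7929 exercise | (k=6,j=1): S=50.6682, (K−S)⁺=45.2818, hold=45.0123 ⇒ V=45.2818 exercise | (k=6,j=2): S=73.0228, (K−S)⁺=22.9272, hold=24.5063 ⇒ V=24.5063 continue | (k=6,j=3): S=105.2400, (K−S)⁺=0.0000, hold=6.5964 ⇒ V=6.5964 continue | (k=6,j=4): S=151.6713, (K−S)⁺=0.0000, hold=0.0000 ⇒ V=0.0000 continue | (k=6,j=5): S=218.5879, (K−S)⁺=0.0000, hold=0.0000 ⇒ V=0.0000 continue | (k=6,j=6): S=315.0276, (K−S)⁺=0.0000, hold=0.0000 ⇒ V=0.0000 continue  boundary S*=50.6682
step 5: (k=5,j=0): S=42.2060, (K−S)⁺=53.7440, hold=53.4746 ⇒ V=53.7440 exercise | (k=5,j=1): S=60.8271, (K−S)⁺=35.1229, hold=35.5811 ⇒ V=35.5811 continue | (k=5,j=2): S=87.6636, (K−S)⁺=8.2864, hold=16.1845 ⇒ V=16.1845 continue | (k=5,j=3): S=126.3404, (K−S)⁺=0.0000, hold=3.5382 ⇒ V=3.5382 continue | (k=5,j=4): S=182.0810, (K−S)⁺=0.0000, hold=0.0000 ⇒ V=0.0000 continue | (k=5,j=5): S=262.4142, (K−S)⁺=0.0000, hold=0.0000 ⇒ V=0.0000 continue  boundary S*=42.2060
step 4: (k=4,j=0): S=50.6682, (K−S)⁺=45.2818, hold=45.2235 ⇒ V=45.2818 exercise | (k=4,j=1): S=73.0228, (K−S)⁺=22.9272, hold=26.5431 ⇒ V=26.5431 continue | (k=4,j=2): S=105.2400, (K−S)⁺=0.0000, hold=10.3115 ⇒ V=10.3115 continue | (k=4,j=3): S=151.6713, (K−S)⁺=0.0000, hold=1.8978 ⇒ V=1.8978 continue | (k=4,j=4): S=218.5879, (K−S)⁺=0.0000, hold=0.0000 ⇒ V=0.0000 continue  boundary S*=50.6682
step 3: (k=3,j=0): S=60.8271, (K−S)⁺=35.1229, hold=36.5197 ⇒ V=36.5197 continue | (k=3,j=1): S=87.6636, (K−S)⁺=8.2864, hold=18.9889 ⇒ V=18.9889 continue | (k=3,j=2): S=126.3404, (K−S)⁺=0.0000, hold=6.4055 ⇒ V=6.4055 continue | (k=3,j=3): S=182.0810, (K−S)⁺=0.0000, hold=1.0180 ⇒ V=1.0180 continue  boundary S*=-
step 2: (k=2,j=0): S=73.0228, (K−S)⁺=22.9272, hold=28.3388 ⇒ V=28.3388 continue | (k=2,j=1): S=105.2400, (K−S)⁺=0.0000, hold=13.1371 ⇒ V=13.1371 continue | (k=2,j=2): S=151.6713, (K−S)⁺=0.0000, hold=3.9049 ⇒ V=3.9049 continue  boundary S*=-
step 1: (k=1,j=0): S=87.6636, (K−S)⁺=8.2864, hold=21.2542 ⇒ V=21.2542 continue | (k=1,j=1): S=126.3404, (K−S)⁺=0.0000, hold=8.8459 ⇒ V=8.8459 continue  boundary S*=-
step 0: (k=0,j=0): S=105.2400, (K−S)⁺=0.0000, hold=15.4767 ⇒ V=15.4767 continue  boundary S*=-

price = 15.4767
boundary = - - - - 50.6682 42.2060 50.6682 60.8271
tree:
15.4767
21.2542 8.8459
28.3388 13.1371 3.9049
36.5197 18.9889 6.4055 1.0180
45.2818 26.5431 10.3115 1.8978 0.0000
53.7440 35.5811 16.1845 3.5382 0.0000 0.0000
60.7929 45.2818 24.5063 6.5964 0.0000 0.0000 0.0000
66.6646 53.7440 35.1229 12.2978 0.0000 0.0000 0.0000 0.0000
71.5556 60.7929 45.2818 22.9272 0.0000 0.0000 0.0000 0.0000 0.0000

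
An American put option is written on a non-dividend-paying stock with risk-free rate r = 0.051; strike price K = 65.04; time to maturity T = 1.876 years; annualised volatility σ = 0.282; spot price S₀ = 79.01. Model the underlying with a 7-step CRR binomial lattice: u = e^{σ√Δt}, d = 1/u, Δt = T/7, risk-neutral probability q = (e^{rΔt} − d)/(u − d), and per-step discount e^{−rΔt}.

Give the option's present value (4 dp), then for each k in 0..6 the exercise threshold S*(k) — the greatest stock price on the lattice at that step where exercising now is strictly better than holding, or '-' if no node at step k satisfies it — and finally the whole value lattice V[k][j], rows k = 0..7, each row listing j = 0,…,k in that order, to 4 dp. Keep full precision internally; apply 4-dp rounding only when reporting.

price = 3.6131
boundary = - - - - 44.0631 50.9891 44.0631
tree:
3.6131
5.9123 1.5062
9.3924 2.7351 0.3687
14.3753 4.8684 0.7636 0.0000
20.9769 8.4336 1.5815 0.0000 0.0000
26.9620 14.0509 3.2755 0.0000 0.0000 0.0000
32.1342 20.9769 6.7841 0.0000 0.0000 0.0000 0.0000
36.6039 26.9620 14.0509 0.0000 0.0000 0.0000 0.0000 0.0000

Δt=0.26800, u=1.15718, d=0.86417, q=0.51053, disc=e^(-rΔt)=0.98642
k=7 terminal: V=max(K-S,0) → 36.6039 26.9620 14.0509 0.0000 0.0000 0.0000 0.0000 0.0000
k=6: j=0 S=32.9058 intr=32.1342 cont=31.2513 V=32.1342[EX]; j=1 S=44.0631 intr=20.9769 cont=20.0940 V=20.9769[EX]; j=2 S=59.0036 intr=6.0364 cont=6.7841 V=6.7841[hold]; j=3 S=79.0100 intr=0.0000 cont=0.0000 V=0.0000[hold]; j=4 S=105.7999 intr=0.0000 cont=0.0000 V=0.0000[hold]; j=5 S=141.6736 intr=0.0000 cont=0.0000 V=0.0000[hold]; j=6 S=189.7109 intr=0.0000 cont=0.0000 V=0.0000[hold]  S*(6)=44.0631
k=5: j=0 S=38.0780 intr=26.9620 cont=26.0791 V=26.9620[EX]; j=1 S=50.9891 intr=14.0509 cont=13.5446 V=14.0509[EX]; j=2 S=68.2779 intr=0.0000 cont=3.2755 V=3.2755[hold]; j=3 S=91.4290 intr=0.0000 cont=0.0000 V=0.0000[hold]; j=4 S=122.4298 intr=0.0000 cont=0.0000 V=0.0000[hold]; j=5 S=163.9421 intr=0.0000 cont=0.0000 V=0.0000[hold]  S*(5)=50.9891
k=4: j=0 S=44.0631 intr=20.9769 cont=20.0940 V=20.9769[EX]; j=1 S=59.0036 intr=6.0364 cont=8.4336 V=8.4336[hold]; j=2 S=79.0100 intr=0.0000 cont=1.5815 V=1.5815[hold]; j=3 S=105.7999 intr=0.0000 cont=0.0000 V=0.0000[hold]; j=4 S=141.6736 intr=0.0000 cont=0.0000 V=0.0000[hold]  S*(4)=44.0631
k=3: j=0 S=50.9891 intr=14.0509 cont=14.3753 V=14.3753[hold]; j=1 S=68.2779 intr=0.0000 cont=4.8684 V=4.8684[hold]; j=2 S=91.4290 intr=0.0000 cont=0.7636 V=0.7636[hold]; j=3 S=122.4298 intr=0.0000 cont=0.0000 V=0.0000[hold]  S*(3)=-
k=2: j=0 S=59.0036 intr=6.0364 cont=9.3924 V=9.3924[hold]; j=1 S=79.0100 intr=0.0000 cont=2.7351 V=2.7351[hold]; j=2 S=105.7999 intr=0.0000 cont=0.3687 V=0.3687[hold]  S*(2)=-
k=1: j=0 S=68.2779 intr=0.0000 cont=5.9123 V=5.9123[hold]; j=1 S=91.4290 intr=0.0000 cont=1.5062 V=1.5062[hold]  S*(1)=-
k=0: j=0 S=79.0100 intr=0.0000 cont=3.6131 V=3.6131[hold]  S*(0)=-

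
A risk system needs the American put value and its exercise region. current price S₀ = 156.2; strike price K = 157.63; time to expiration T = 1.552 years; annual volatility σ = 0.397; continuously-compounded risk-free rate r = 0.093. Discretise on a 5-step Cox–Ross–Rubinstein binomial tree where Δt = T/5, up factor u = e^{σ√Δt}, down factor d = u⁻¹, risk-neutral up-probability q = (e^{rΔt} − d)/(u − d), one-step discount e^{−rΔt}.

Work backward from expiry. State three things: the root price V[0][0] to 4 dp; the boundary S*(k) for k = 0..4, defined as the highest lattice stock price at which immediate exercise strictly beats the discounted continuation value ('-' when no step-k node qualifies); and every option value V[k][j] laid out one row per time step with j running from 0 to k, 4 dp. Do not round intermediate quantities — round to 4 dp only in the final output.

price = 23.3435
boundary = - - 100.3608 80.4462 100.3608
tree:
23.3435
37.2607 11.3432
57.2692 20.2201 3.4855
77.1838 34.8781 7.3305 0.0000
93.1467 57.2692 15.4172 0.0000 0.0000
105.9421 77.1838 32.4247 0.0000 0.0000 0.0000

params: Δt=0.31040 u=1.24755 d=0.80157 q=0.51060 e^(-rΔt)=0.97155
t_5 payoffs: 105.9421 77.1838 32.4247 0.0000 0.0000 0.0000
t_4: node(4,0) S=64.4833 payoff=93.1467 vs cont=88.6614 → 93.1467 [stop]  node(4,1) S=100.3608 payoff=57.2692 vs cont=52.7839 → 57.2692 [stop]  node(4,2) S=156.2000 payoff=1.4300 vs cont=15.4172 → 15.4172 [wait]  node(4,3) S=243.1073 payoff=0.0000 vs cont=0.0000 → 0.0000 [wait]  node(4,4) S=378.3685 payoff=0.0000 vs cont=0.0000 → 0.0000 [wait]  ⇒ S*(4)=100.3608
t_3: node(3,0) S=80.4462 payoff=77.1838 vs cont=72.6985 → 77.1838 [stop]  node(3,1) S=125.2053 payoff=32.4247 vs cont=34.8781 → 34.8781 [wait]  node(3,2) S=194.8675 payoff=0.0000 vs cont=7.3305 → 7.3305 [wait]  node(3,3) S=303.2889 payoff=0.0000 vs cont=0.0000 → 0.0000 [wait]  ⇒ S*(3)=80.4462
t_2: node(2,0) S=100.3608 payoff=57.2692 vs cont=54.0009 → 57.2692 [stop]  node(2,1) S=156.2000 payoff=1.4300 vs cont=20.2201 → 20.2201 [wait]  node(2,2) S=243.1073 payoff=0.0000 vs cont=3.4855 → 3.4855 [wait]  ⇒ S*(2)=100.3608
t_1: node(1,0) S=125.2053 payoff=32.4247 vs cont=37.2607 → 37.2607 [wait]  node(1,1) S=194.8675 payoff=0.0000 vs cont=11.3432 → 11.3432 [wait]  ⇒ S*(1)=-
t_0: node(0,0) S=156.2000 payoff=1.4300 vs cont=23.3435 → 23.3435 [wait]  ⇒ S*(0)=-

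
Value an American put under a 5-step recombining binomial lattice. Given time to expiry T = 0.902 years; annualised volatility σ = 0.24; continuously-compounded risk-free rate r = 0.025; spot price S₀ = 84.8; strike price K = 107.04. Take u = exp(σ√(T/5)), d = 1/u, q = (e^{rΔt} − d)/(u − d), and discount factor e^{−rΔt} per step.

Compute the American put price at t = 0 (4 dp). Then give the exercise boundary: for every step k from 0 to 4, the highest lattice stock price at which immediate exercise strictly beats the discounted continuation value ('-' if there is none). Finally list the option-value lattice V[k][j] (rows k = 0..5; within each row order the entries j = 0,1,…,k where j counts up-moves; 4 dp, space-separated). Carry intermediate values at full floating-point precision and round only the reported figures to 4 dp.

Δt=0.18040  u=1.10731  d=0.90309  q=0.49667  discount=0.99550
step 5 (expiry): payoffs max(K−S,0) = 56.1018 44.5825 30.4582 13.1398 0.0000 0.0000
step 4: (k=4,j=0): S=56.4045, (K−S)⁺=50.6355, hold=50.1538 ⇒ V=50.6355 exercise | (k=4,j=1): S=69.1600, (K−S)⁺=37.8800, hold=37.3983 ⇒ V=37.8800 exercise | (k=4,j=2): S=84.8000, (K−S)⁺=22.2400, hold=21.7583 ⇒ V=22.2400 exercise | (k=4,j=3): S=103.9769, (K−S)⁺=3.0631, hold=6.5839 ⇒ V=6.5839 continue | (k=4,j=4): S=127.4904, (K−S)⁺=0.0000, hold=0.0000 ⇒ V=0.0000 continue  boundary S*=84.8000
step 3: (k=3,j=0): S=62.4575, (K−S)⁺=44.5825, hold=44.1008 ⇒ V=44.5825 exercise | (k=3,j=1): S=76.5818, (K−S)⁺=30.4582, hold=29.9766 ⇒ V=30.4582 exercise | (k=3,j=2): S=93.9002, (K−S)⁺=13.1398, hold=14.3990 ⇒ V=14.3990 continue | (k=3,j=3): S=115.1349, (K−S)⁺=0.0000, hold=3.2990 ⇒ V=3.2990 continue  boundary S*=76.5818
step 2: (k=2,j=0): S=69.1600, (K−S)⁺=37.8800, hold=37.3983 ⇒ V=37.8800 exercise | (k=2,j=1): S=84.8000, (K−S)⁺=22.2400, hold=22.3809 ⇒ V=22.3809 continue | (k=2,j=2): S=103.9769, (K−S)⁺=3.0631, hold=8.8459 ⇒ V=8.8459 continue  boundary S*=69.1600
step 1: (k=1,j=0): S=76.5818, (K−S)⁺=30.4582, hold=30.0462 ⇒ V=30.4582 exercise | (k=1,j=1): S=93.9002, (K−S)⁺=13.1398, hold=15.5880 ⇒ V=15.5880 continue  boundary S*=76.5818
step 0: (k=0,j=0): S=84.8000, (K−S)⁺=22.2400, hold=22.9688 ⇒ V=22.9688 continue  boundary S*=-

price = 22.9688
boundary = - 76.5818 69.1600 76.5818 84.8000
tree:
22.9688
30.4582 15.5880
37.8800 22.3809 8.8459
44.5825 30.4582 14.3990 3.2990
50.6355 37.8800 22.2400 6.5839 0.0000
56.1018 44.5825 30.4582 13.1398 0.0000 0.0000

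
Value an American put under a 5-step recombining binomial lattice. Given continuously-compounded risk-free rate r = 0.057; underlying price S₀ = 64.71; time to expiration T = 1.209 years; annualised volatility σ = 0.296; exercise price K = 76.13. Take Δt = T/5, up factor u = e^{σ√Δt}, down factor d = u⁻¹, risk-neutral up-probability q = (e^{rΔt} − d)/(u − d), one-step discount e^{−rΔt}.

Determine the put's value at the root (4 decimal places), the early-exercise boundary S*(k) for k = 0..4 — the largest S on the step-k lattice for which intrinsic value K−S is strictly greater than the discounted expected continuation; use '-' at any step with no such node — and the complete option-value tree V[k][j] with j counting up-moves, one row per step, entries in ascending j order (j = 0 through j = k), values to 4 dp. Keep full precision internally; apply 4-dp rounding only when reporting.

Δt=0.24180, u=1.15668, d=0.86454, q=0.51118, disc=e^(-rΔt)=0.98631
k=5 terminal: V=max(K-S,0) → 44.8758 34.3149 20.1853 1.2813 0.0000 0.0000
k=4: j=0 S=36.1510 intr=39.9790 cont=38.9369 V=39.9790[EX]; j=1 S=48.3667 intr=27.7633 cont=26.7213 V=27.7633[EX]; j=2 S=64.7100 intr=11.4200 cont=10.3779 V=11.4200[EX]; j=3 S=86.5758 intr=0.0000 cont=0.6178 V=0.6178[hold]; j=4 S=115.8303 intr=0.0000 cont=0.0000 V=0.0000[hold]  S*(4)=64.7100
k=3: j=0 S=41.8151 intr=34.3149 cont=33.2728 V=34.3149[EX]; j=1 S=55.9447 intr=20.1853 cont=19.1433 V=20.1853[EX]; j=2 S=74.8487 intr=1.2813 cont=5.8174 V=5.8174[hold]; j=3 S=100.1404 intr=0.0000 cont=0.2978 V=0.2978[hold]  S*(3)=55.9447
k=2: j=0 S=48.3667 intr=27.7633 cont=26.7213 V=27.7633[EX]; j=1 S=64.7100 intr=11.4200 cont=12.6649 V=12.6649[hold]; j=2 S=86.5758 intr=0.0000 cont=2.9549 V=2.9549[hold]  S*(2)=48.3667
k=1: j=0 S=55.9447 intr=20.1853 cont=19.7709 V=20.1853[EX]; j=1 S=74.8487 intr=1.2813 cont=7.5959 V=7.5959[hold]  S*(1)=55.9447
k=0: j=0 S=64.7100 intr=11.4200 cont=13.5616 V=13.5616[hold]  S*(0)=-

price = 13.5616
boundary = - 55.9447 48.3667 55.9447 64.7100
tree:
13.5616
20.1853 7.5959
27.7633 12.6649 2.9549
34.3149 20.1853 5.8174 0.2978
39.9790 27.7633 11.4200 0.6178 0.0000
44.8758 34.3149 20.1853 1.2813 0.0000 0.0000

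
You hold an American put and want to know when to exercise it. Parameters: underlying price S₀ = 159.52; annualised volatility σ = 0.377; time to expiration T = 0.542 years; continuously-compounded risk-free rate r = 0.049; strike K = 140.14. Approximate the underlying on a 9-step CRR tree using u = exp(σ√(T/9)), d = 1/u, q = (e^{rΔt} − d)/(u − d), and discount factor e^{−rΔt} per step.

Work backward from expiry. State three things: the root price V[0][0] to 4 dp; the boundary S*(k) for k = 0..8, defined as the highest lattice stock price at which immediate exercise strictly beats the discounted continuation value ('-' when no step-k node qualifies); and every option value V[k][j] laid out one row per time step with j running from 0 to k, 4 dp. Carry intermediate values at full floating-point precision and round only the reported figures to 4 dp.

price = 7.4729
boundary = - - - - - 100.4426 110.1786 100.4426 110.1786
tree:
7.4729
11.1070 3.7780
16.0751 6.0610 1.4513
22.5567 9.5015 2.5569 0.3224
30.5383 14.4784 4.4369 0.6375 0.0000
39.6974 21.2961 7.5493 1.2607 0.0000 0.0000
48.5731 29.9614 12.5066 2.4931 0.0000 0.0000 0.0000
56.6645 39.6974 19.9416 4.9303 0.0000 0.0000 0.0000 0.0000
64.0409 48.5731 29.9614 9.7501 0.0000 0.0000 0.0000 0.0000 0.0000
70.7655 56.6645 39.6974 19.2816 0.0000 0.0000 0.0000 0.0000 0.0000 0.0000

Δt=0.06022, u=1.09693, d=0.91163, q=0.49284, disc=e^(-rΔt)=0.99705
k=9 terminal: V=max(K-S,0) → 70.7655 56.6645 39.6974 19.2816 0.0000 0.0000 0.0000 0.0000 0.0000 0.0000
k=8: j=0 S=76.0991 intr=64.0409 cont=63.6280 V=64.0409[EX]; j=1 S=91.5669 intr=48.5731 cont=48.1602 V=48.5731[EX]; j=2 S=110.1786 intr=29.9614 cont=29.5485 V=29.9614[EX]; j=3 S=132.5733 intr=7.5667 cont=9.7501 V=9.7501[hold]; j=4 S=159.5200 intr=0.0000 cont=0.0000 V=0.0000[hold]; j=5 S=191.9438 intr=0.0000 cont=0.0000 V=0.0000[hold]; j=6 S=230.9580 intr=0.0000 cont=0.0000 V=0.0000[hold]; j=7 S=277.9021 intr=0.0000 cont=0.0000 V=0.0000[hold]; j=8 S=334.3881 intr=0.0000 cont=0.0000 V=0.0000[hold]  S*(8)=110.1786
k=7: j=0 S=83.4755 intr=56.6645 cont=56.2516 V=56.6645[EX]; j=1 S=100.4426 intr=39.6974 cont=39.2845 V=39.6974[EX]; j=2 S=120.8584 intr=19.2816 cont=19.9416 V=19.9416[hold]; j=3 S=145.4239 intr=0.0000 cont=4.9303 V=4.9303[hold]; j=4 S=174.9825 intr=0.0000 cont=0.0000 V=0.0000[hold]; j=5 S=210.5492 intr=0.0000 cont=0.0000 V=0.0000[hold]; j=6 S=253.3450 intr=0.0000 cont=0.0000 V=0.0000[hold]; j=7 S=304.8396 intr=0.0000 cont=0.0000 V=0.0000[hold]  S*(7)=100.4426
k=6: j=0 S=91.5669 intr=48.5731 cont=48.1602 V=48.5731[EX]; j=1 S=110.1786 intr=29.9614 cont=29.8728 V=29.9614[EX]; j=2 S=132.5733 intr=7.5667 cont=12.5066 V=12.5066[hold]; j=3 S=159.5200 intr=0.0000 cont=2.4931 V=2.4931[hold]; j=4 S=191.9438 intr=0.0000 cont=0.0000 V=0.0000[hold]; j=5 S=230.9580 intr=0.0000 cont=0.0000 V=0.0000[hold]; j=6 S=277.9021 intr=0.0000 cont=0.0000 V=0.0000[hold]  S*(6)=110.1786
k=5: j=0 S=100.4426 intr=39.6974 cont=39.2845 V=39.6974[EX]; j=1 S=120.8584 intr=19.2816 cont=21.2961 V=21.2961[hold]; j=2 S=145.4239 intr=0.0000 cont=7.5493 V=7.5493[hold]; j=3 S=174.9825 intr=0.0000 cont=1.2607 V=1.2607[hold]; j=4 S=210.5492 intr=0.0000 cont=0.0000 V=0.0000[hold]; j=5 S=253.3450 intr=0.0000 cont=0.0000 V=0.0000[hold]  S*(5)=100.4426
k=4: j=0 S=110.1786 intr=29.9614 cont=30.5383 V=30.5383[hold]; j=1 S=132.5733 intr=7.5667 cont=14.4784 V=14.4784[hold]; j=2 S=159.5200 intr=0.0000 cont=4.4369 V=4.4369[hold]; j=3 S=191.9438 intr=0.0000 cont=0.6375 V=0.6375[hold]; j=4 S=230.9580 intr=0.0000 cont=0.0000 V=0.0000[hold]  S*(4)=-
k=3: j=0 S=120.8584 intr=19.2816 cont=22.5567 V=22.5567[hold]; j=1 S=145.4239 intr=0.0000 cont=9.5015 V=9.5015[hold]; j=2 S=174.9825 intr=0.0000 cont=2.5569 V=2.5569[hold]; j=3 S=210.5492 intr=0.0000 cont=0.3224 V=0.3224[hold]  S*(3)=-
k=2: j=0 S=132.5733 intr=7.5667 cont=16.0751 V=16.0751[hold]; j=1 S=159.5200 intr=0.0000 cont=6.0610 V=6.0610[hold]; j=2 S=191.9438 intr=0.0000 cont=1.4513 V=1.4513[hold]  S*(2)=-
k=1: j=0 S=145.4239 intr=0.0000 cont=11.1070 V=11.1070[hold]; j=1 S=174.9825 intr=0.0000 cont=3.7780 V=3.7780[hold]  S*(1)=-
k=0: j=0 S=159.5200 intr=0.0000 cont=7.4729 V=7.4729[hold]  S*(0)=-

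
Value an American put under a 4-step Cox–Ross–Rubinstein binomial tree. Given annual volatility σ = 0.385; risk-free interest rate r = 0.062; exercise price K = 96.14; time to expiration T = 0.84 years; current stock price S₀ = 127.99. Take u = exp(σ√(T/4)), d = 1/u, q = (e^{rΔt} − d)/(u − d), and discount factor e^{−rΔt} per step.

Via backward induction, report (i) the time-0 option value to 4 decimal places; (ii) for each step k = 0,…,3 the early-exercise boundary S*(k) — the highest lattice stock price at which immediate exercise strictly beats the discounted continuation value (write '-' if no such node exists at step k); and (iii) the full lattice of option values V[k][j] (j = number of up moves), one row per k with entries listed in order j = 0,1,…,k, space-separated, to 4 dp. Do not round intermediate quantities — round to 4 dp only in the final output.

params: Δt=0.21000 u=1.19295 d=0.83826 q=0.49295 e^(-rΔt)=0.98706
t_4 payoffs: 32.9443 6.2044 0.0000 0.0000 0.0000
t_3: node(3,0) S=75.3892 payoff=20.7508 vs cont=19.5071 → 20.7508 [stop]  node(3,1) S=107.2887 payoff=0.0000 vs cont=3.1052 → 3.1052 [wait]  node(3,2) S=152.6857 payoff=0.0000 vs cont=0.0000 → 0.0000 [wait]  node(3,3) S=217.2915 payoff=0.0000 vs cont=0.0000 → 0.0000 [wait]  ⇒ S*(3)=75.3892
t_2: node(2,0) S=89.9356 payoff=6.2044 vs cont=11.8964 → 11.8964 [wait]  node(2,1) S=127.9900 payoff=0.0000 vs cont=1.5541 → 1.5541 [wait]  node(2,2) S=182.1463 payoff=0.0000 vs cont=0.0000 → 0.0000 [wait]  ⇒ S*(2)=-
t_1: node(1,0) S=107.2887 payoff=0.0000 vs cont=6.7102 → 6.7102 [wait]  node(1,1) S=152.6857 payoff=0.0000 vs cont=0.7778 → 0.7778 [wait]  ⇒ S*(1)=-
t_0: node(0,0) S=127.9900 payoff=0.0000 vs cont=3.7368 → 3.7368 [wait]  ⇒ S*(0)=-

price = 3.7368
boundary = - - - 75.3892
tree:
3.7368
6.7102 0.7778
11.8964 1.5541 0.0000
20.7508 3.1052 0.0000 0.0000
32.9443 6.2044 0.0000 0.0000 0.0000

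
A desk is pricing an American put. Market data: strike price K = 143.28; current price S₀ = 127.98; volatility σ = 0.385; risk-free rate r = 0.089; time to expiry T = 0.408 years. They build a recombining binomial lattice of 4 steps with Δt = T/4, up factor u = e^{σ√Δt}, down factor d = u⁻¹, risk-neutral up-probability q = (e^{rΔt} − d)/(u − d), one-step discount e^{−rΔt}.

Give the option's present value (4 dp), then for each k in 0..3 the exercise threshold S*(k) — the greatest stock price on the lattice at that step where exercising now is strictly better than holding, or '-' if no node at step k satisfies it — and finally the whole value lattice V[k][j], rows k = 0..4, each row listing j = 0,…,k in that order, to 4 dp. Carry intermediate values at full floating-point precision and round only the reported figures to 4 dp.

price = 20.3378
boundary = - - 100.0786 113.1727
tree:
20.3378
30.4108 10.8815
43.2014 18.4856 3.6623
54.7805 30.1073 7.4855 0.0000
65.0199 43.2014 15.3000 0.0000 0.0000

params: Δt=0.10200 u=1.13084 d=0.88430 q=0.50629 e^(-rΔt)=0.99096
t_4 payoffs: 65.0199 43.2014 15.3000 0.0000 0.0000
t_3: node(3,0) S=88.4995 payoff=54.7805 vs cont=53.4857 → 54.7805 [stop]  node(3,1) S=113.1727 payoff=30.1073 vs cont=28.8125 → 30.1073 [stop]  node(3,2) S=144.7247 payoff=0.0000 vs cont=7.4855 → 7.4855 [wait]  node(3,3) S=185.0732 payoff=0.0000 vs cont=0.0000 → 0.0000 [wait]  ⇒ S*(3)=113.1727
t_2: node(2,0) S=100.0786 payoff=43.2014 vs cont=41.9066 → 43.2014 [stop]  node(2,1) S=127.9800 payoff=15.3000 vs cont=18.4856 → 18.4856 [wait]  node(2,2) S=163.6602 payoff=0.0000 vs cont=3.6623 → 3.6623 [wait]  ⇒ S*(2)=100.0786
t_1: node(1,0) S=113.1727 payoff=30.1073 vs cont=30.4108 → 30.4108 [wait]  node(1,1) S=144.7247 payoff=0.0000 vs cont=10.8815 → 10.8815 [wait]  ⇒ S*(1)=-
t_0: node(0,0) S=127.9800 payoff=15.3000 vs cont=20.3378 → 20.3378 [wait]  ⇒ S*(0)=-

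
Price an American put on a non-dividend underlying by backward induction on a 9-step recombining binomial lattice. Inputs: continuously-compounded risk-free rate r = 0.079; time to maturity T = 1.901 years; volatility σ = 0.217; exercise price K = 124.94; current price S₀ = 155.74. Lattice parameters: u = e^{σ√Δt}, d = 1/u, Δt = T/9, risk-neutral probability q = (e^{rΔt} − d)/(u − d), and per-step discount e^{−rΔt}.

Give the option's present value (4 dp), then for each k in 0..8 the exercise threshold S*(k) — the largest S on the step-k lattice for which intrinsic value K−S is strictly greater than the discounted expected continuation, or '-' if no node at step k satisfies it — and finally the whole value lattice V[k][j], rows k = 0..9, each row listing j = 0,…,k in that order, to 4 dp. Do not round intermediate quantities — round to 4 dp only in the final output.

price = 2.4833
boundary = - - - - 104.5081 94.5883 104.5081 94.5883 104.5081
tree:
2.4833
4.3785 1.0647
7.5368 2.0218 0.3426
12.6143 3.7629 0.7108 0.0628
20.4319 6.8341 1.4562 0.1448 0.0000
30.3517 12.0428 2.9357 0.3342 0.0000 0.0000
39.3299 20.4319 5.7951 0.7711 0.0000 0.0000 0.0000
47.4560 30.3517 11.1132 1.7791 0.0000 0.0000 0.0000 0.0000
54.8107 39.3299 20.4319 4.1051 0.0000 0.0000 0.0000 0.0000 0.0000
61.4673 47.4560 30.3517 9.4718 0.0000 0.0000 0.0000 0.0000 0.0000 0.0000

Δt=0.21122  u=1.10487  d=0.90508  q=0.55931  discount=0.98345
step 9 (expiry): payoffs max(K−S,0) = 61.4673 47.4560 30.3517 9.4718 0.0000 0.0000 0.0000 0.0000 0.0000 0.0000
step 8: (k=8,j=0): S=70.1293, (K−S)⁺=54.8107, hold=52.7431 ⇒ V=54.8107 exercise | (k=8,j=1): S=85.6101, (K−S)⁺=39.3299, hold=37.2624 ⇒ V=39.3299 exercise | (k=8,j=2): S=104.5081, (K−S)⁺=20.4319, hold=18.3644 ⇒ V=20.4319 exercise | (k=8,j=3): S=127.5778, (K−S)⁺=0.0000, hold=4.1051 ⇒ V=4.1051 continue | (k=8,j=4): S=155.7400, (K−S)⁺=0.0000, hold=0.0000 ⇒ V=0.0000 continue | (k=8,j=5): S=190.1189, (K−S)⁺=0.0000, hold=0.0000 ⇒ V=0.0000 continue | (k=8,j=6): S=232.0868, (K−S)⁺=0.0000, hold=0.0000 ⇒ V=0.0000 continue | (k=8,j=7): S=283.3189, (K−S)⁺=0.0000, hold=0.0000 ⇒ V=0.0000 continue | (k=8,j=8): S=345.8602, (K−S)⁺=0.0000, hold=0.0000 ⇒ V=0.0000 continue  boundary S*=104.5081
step 7: (k=7,j=0): S=77.4840, (K−S)⁺=47.4560, hold=45.3884 ⇒ V=47.4560 exercise | (k=7,j=1): S=94.5883, (K−S)⁺=30.3517, hold=28.2842 ⇒ V=30.3517 exercise | (k=7,j=2): S=115.4682, (K−S)⁺=9.4718, hold=11.1132 ⇒ V=11.1132 continue | (k=7,j=3): S=140.9573, (K−S)⁺=0.0000, hold=1.7791 ⇒ V=1.7791 continue | (k=7,j=4): S=172.0730, (K−S)⁺=0.0000, hold=0.0000 ⇒ V=0.0000 continue | (k=7,j=5): S=210.0573, (K−S)⁺=0.0000, hold=0.0000 ⇒ V=0.0000 continue | (k=7,j=6): S=256.4265, (K−S)⁺=0.0000, hold=0.0000 ⇒ V=0.0000 continue | (k=7,j=7): S=313.0315, (K−S)⁺=0.0000, hold=0.0000 ⇒ V=0.0000 continue  boundary S*=94.5883
step 6: (k=6,j=0): S=85.6101, (K−S)⁺=39.3299, hold=37.2624 ⇒ V=39.3299 exercise | (k=6,j=1): S=104.5081, (K−S)⁺=20.4319, hold=19.2672 ⇒ V=20.4319 exercise | (k=6,j=2): S=127.5778, (K−S)⁺=0.0000, hold=5.7951 ⇒ V=5.7951 continue | (k=6,j=3): S=155.7400, (K−S)⁺=0.0000, hold=0.7711 ⇒ V=0.7711 continue | (k=6,j=4): S=190.1189, (K−S)⁺=0.0000, hold=0.0000 ⇒ V=0.0000 continue | (k=6,j=5): S=232.0868, (K−S)⁺=0.0000, hold=0.0000 ⇒ V=0.0000 continue | (k=6,j=6): S=283.3189, (K−S)⁺=0.0000, hold=0.0000 ⇒ V=0.0000 continue  boundary S*=104.5081
step 5: (k=5,j=0): S=94.5883, (K−S)⁺=30.3517, hold=28.2842 ⇒ V=30.3517 exercise | (k=5,j=1): S=115.4682, (K−S)⁺=9.4718, hold=12.0428 ⇒ V=12.0428 continue | (k=5,j=2): S=140.9573, (K−S)⁺=0.0000, hold=2.9357 ⇒ V=2.9357 continue | (k=5,j=3): S=172.0730, (K−S)⁺=0.0000, hold=0.3342 ⇒ V=0.3342 continue | (k=5,j=4): S=210.0573, (K−S)⁺=0.0000, hold=0.0000 ⇒ V=0.0000 continue | (k=5,j=5): S=256.4265, (K−S)⁺=0.0000, hold=0.0000 ⇒ V=0.0000 continue  boundary S*=94.5883
step 4: (k=4,j=0): S=104.5081, (K−S)⁺=20.4319, hold=19.7786 ⇒ V=20.4319 exercise | (k=4,j=1): S=127.5778, (K−S)⁺=0.0000, hold=6.8341 ⇒ V=6.8341 continue | (k=4,j=2): S=155.7400, (K−S)⁺=0.0000, hold=1.4562 ⇒ V=1.4562 continue | (k=4,j=3): S=190.1189, (K−S)⁺=0.0000, hold=0.1448 ⇒ V=0.1448 continue | (k=4,j=4): S=232.0868, (K−S)⁺=0.0000, hold=0.0000 ⇒ V=0.0000 continue  boundary S*=104.5081
step 3: (k=3,j=0): S=115.4682, (K−S)⁺=9.4718, hold=12.6143 ⇒ V=12.6143 continue | (k=3,j=1): S=140.9573, (K−S)⁺=0.0000, hold=3.7629 ⇒ V=3.7629 continue | (k=3,j=2): S=172.0730, (K−S)⁺=0.0000, hold=0.7108 ⇒ V=0.7108 continue | (k=3,j=3): S=210.0573, (K−S)⁺=0.0000, hold=0.0628 ⇒ V=0.0628 continue  boundary S*=-
step 2: (k=2,j=0): S=127.5778, (K−S)⁺=0.0000, hold=7.5368 ⇒ V=7.5368 continue | (k=2,j=1): S=155.7400, (K−S)⁺=0.0000, hold=2.0218 ⇒ V=2.0218 continue | (k=2,j=2): S=190.1189, (K−S)⁺=0.0000, hold=0.3426 ⇒ V=0.3426 continue  boundary S*=-
step 1: (k=1,j=0): S=140.9573, (K−S)⁺=0.0000, hold=4.3785 ⇒ V=4.3785 continue | (k=1,j=1): S=172.0730, (K−S)⁺=0.0000, hold=1.0647 ⇒ V=1.0647 continue  boundary S*=-
step 0: (k=0,j=0): S=155.7400, (K−S)⁺=0.0000, hold=2.4833 ⇒ V=2.4833 continue  boundary S*=-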